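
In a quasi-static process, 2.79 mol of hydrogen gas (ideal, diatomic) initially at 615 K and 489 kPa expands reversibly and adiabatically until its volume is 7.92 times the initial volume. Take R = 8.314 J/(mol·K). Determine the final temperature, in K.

V₁ = nRT₁/P₁ = 2.79×8.314×615/489 = 29.2 L.
Adiabatic: TV^(γ−1) = const ⇒ T₂ = 615×(0.126)^0.400 = 269 K; PV^γ = const ⇒ P₂ = 27.0 kPa.

269 K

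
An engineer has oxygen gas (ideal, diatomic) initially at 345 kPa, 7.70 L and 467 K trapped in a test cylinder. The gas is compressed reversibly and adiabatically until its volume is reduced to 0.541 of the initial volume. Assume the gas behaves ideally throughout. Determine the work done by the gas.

n = P₁V₁/(RT₁) = 345×7.70/(8.314×467) = 0.684 mol.
Adiabatic: TV^(γ−1) = const ⇒ T₂ = 467×(1.85)^0.400 = 597 K; PV^γ = const ⇒ P₂ = 815 kPa.
ΔU = nCvΔT = 0.684×20.8×(597−467) = 1850 J.
Q = 0 for an adiabatic process, so W = −ΔU = -1850 J.

-1850 J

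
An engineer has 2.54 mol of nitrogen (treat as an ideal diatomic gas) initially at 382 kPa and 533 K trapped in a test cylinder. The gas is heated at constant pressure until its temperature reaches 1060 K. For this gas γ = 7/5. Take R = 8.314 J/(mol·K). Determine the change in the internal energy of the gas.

V₁ = nRT₁/P₁ = 2.54×8.314×533/382 = 29.5 L.
Isobaric: P stays 382 kPa; V/T = const ⇒ T₂ = 1060 K, V₂ = 58.6 L.
For an ideal gas ΔU = nCvΔT with Cv = (5/2)R = 20.8 J/(mol·K).
ΔU = 2.54×20.8×(1060−533) = 27800 J.

27800 J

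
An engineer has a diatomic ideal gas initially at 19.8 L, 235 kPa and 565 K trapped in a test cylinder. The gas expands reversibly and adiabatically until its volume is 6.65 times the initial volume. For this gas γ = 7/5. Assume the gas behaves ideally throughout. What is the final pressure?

16.6 kPa

Adiabatic: TV^(γ−1) = const ⇒ T₂ = 565×(0.150)^0.400 = 265 K; PV^γ = const ⇒ P₂ = 16.6 kPa.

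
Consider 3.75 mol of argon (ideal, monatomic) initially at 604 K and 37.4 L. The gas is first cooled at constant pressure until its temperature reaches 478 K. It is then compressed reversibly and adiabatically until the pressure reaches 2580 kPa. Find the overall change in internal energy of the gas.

P₁ = nRT₁/V₁ = 3.75×8.314×604/37.4 = 504 kPa.
Step 1 — Isobaric: P stays 504 kPa; V/T = const ⇒ T₂ = 478 K, V₂ = 29.6 L.
W = PΔV = 504×(29.6−37.4) kPa·L = -3930 J.
ΔU = nCvΔT = 3.75×12.5×(478−604) = -5890 J.
Q = ΔU + W = nCpΔT = -9820 J.
State after step 1: P = 504 kPa, V = 29.6 L, T = 478 K.
Step 2 — Adiabatic: T₂/T₁ = (P₂/P₁)^((γ−1)/γ) ⇒ T₂ = 478×(5.12)^0.400 = 919 K; V₂ = 11.1 L.
ΔU = nCvΔT = 3.75×12.5×(919−478) = 20600 J.
Q = 0 for an adiabatic process, so W = −ΔU = -20600 J.
Net over both steps: W = -24500 J, Q = -9820 J, ΔU = 14700 J.

14700 J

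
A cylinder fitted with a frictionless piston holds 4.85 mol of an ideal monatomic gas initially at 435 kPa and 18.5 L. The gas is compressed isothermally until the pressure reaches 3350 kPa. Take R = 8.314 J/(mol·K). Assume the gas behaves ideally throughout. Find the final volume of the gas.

T₁ = P₁V₁/(nR) = 435×18.5/(4.85×8.314) = 200 K.
Isothermal: T stays 200 K; PV = const ⇒ V₂ = 2.40 L, P₂ = 3350 kPa.

2.40 L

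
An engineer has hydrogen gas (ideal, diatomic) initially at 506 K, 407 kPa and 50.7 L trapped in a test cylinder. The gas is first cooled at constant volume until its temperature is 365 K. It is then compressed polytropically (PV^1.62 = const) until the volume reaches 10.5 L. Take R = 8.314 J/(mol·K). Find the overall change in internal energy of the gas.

47200 J

n = P₁V₁/(RT₁) = 407×50.7/(8.314×506) = 4.91 mol.
Step 1 — Isochoric: V stays 50.7 L; P/T = const ⇒ T₂ = 365 K, P₂ = 294 kPa.
W = 0 (no volume change).
ΔU = nCvΔT = 4.91×20.8×(365−506) = -14400 J.
Q = ΔU = -14400 J.
State after step 1: P = 294 kPa, V = 50.7 L, T = 365 K.
Step 2 — Polytropic n=1.62: T₂ = T₁(V₁/V₂)^(n−1) = 365×(4.83)^0.62 = 969 K; P₂ = P₁(V₁/V₂)^n = 3760 kPa.
W = (P₁V₁−P₂V₂)/(n−1) = (294×50.7−3760×10.5)/0.62 = -39700 J.
ΔU = nCvΔT = 4.91×20.8×(969−365) = 61600 J.
Q = ΔU + W = 21800 J.
Net over both steps: W = -39700 J, Q = 7470 J, ΔU = 47200 J.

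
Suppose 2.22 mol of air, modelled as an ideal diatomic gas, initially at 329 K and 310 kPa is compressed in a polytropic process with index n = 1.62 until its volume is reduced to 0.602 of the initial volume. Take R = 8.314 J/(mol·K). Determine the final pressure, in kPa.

705 kPa

V₁ = nRT₁/P₁ = 2.22×8.314×329/310 = 19.6 L.
Polytropic n=1.62: T₂ = T₁(V₁/V₂)^(n−1) = 329×(1.66)^0.62 = 451 K; P₂ = P₁(V₁/V₂)^n = 705 kPa.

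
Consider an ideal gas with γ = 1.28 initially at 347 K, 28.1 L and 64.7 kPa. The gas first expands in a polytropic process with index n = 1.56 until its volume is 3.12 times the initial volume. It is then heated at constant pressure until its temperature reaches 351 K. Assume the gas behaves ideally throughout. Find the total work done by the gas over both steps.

n = P₁V₁/(RT₁) = 64.7×28.1/(8.314×347) = 0.630 mol.
Step 1 — Polytropic n=1.56: T₂ = T₁(V₁/V₂)^(n−1) = 347×(0.321)^0.56 = 183 K; P₂ = P₁(V₁/V₂)^n = 11.0 kPa.
W = (P₁V₁−P₂V₂)/(n−1) = (64.7×28.1−11.0×87.7)/0.56 = 1530 J.
ΔU = nCvΔT = 0.630×29.7×(183−347) = -3060 J.
Q = ΔU + W = -1530 J.
State after step 1: P = 11.0 kPa, V = 87.7 L, T = 183 K.
Step 2 — Isobaric: P stays 11.0 kPa; V/T = const ⇒ T₂ = 351 K, V₂ = 168 L.
W = PΔV = 11.0×(168−87.7) kPa·L = 878 J.
ΔU = nCvΔT = 0.630×29.7×(351−183) = 3130 J.
Q = ΔU + W = nCpΔT = 4010 J.
Net over both steps: W = 2410 J, Q = 2480 J, ΔU = 74.8 J.

2410 J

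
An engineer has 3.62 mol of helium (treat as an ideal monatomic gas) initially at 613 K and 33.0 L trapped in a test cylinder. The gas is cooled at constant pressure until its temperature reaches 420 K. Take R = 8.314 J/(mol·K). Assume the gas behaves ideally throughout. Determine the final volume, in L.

22.6 L

P₁ = nRT₁/V₁ = 3.62×8.314×613/33.0 = 559 kPa.
Isobaric: P stays 559 kPa; V/T = const ⇒ T₂ = 420 K, V₂ = 22.6 L.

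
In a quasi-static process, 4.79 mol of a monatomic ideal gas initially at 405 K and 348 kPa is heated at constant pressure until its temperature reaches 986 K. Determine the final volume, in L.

113 L

V₁ = nRT₁/P₁ = 4.79×8.314×405/348 = 46.3 L.
Isobaric: P stays 348 kPa; V/T = const ⇒ T₂ = 986 K, V₂ = 113 L.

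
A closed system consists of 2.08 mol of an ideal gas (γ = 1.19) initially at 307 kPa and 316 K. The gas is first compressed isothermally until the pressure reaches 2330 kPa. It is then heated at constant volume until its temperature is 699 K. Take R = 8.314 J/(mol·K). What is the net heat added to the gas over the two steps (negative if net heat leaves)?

23800 J

V₁ = nRT₁/P₁ = 2.08×8.314×316/307 = 17.8 L.
Step 1 — Isothermal: T stays 316 K; PV = const ⇒ V₂ = 2.35 L, P₂ = 2330 kPa.
ΔU = 0 (ideal gas, T constant).
W = nRT ln(V₂/V₁) = 2.08×8.314×316×ln(0.132) = -11100 J.
Q = ΔU + W = -11100 J.
State after step 1: P = 2330 kPa, V = 2.35 L, T = 316 K.
Step 2 — Isochoric: V stays 2.35 L; P/T = const ⇒ T₂ = 699 K, P₂ = 5150 kPa.
W = 0 (no volume change).
ΔU = nCvΔT = 2.08×43.8×(699−316) = 34900 J.
Q = ΔU = 34900 J.
Net over both steps: W = -11100 J, Q = 23800 J, ΔU = 34900 J.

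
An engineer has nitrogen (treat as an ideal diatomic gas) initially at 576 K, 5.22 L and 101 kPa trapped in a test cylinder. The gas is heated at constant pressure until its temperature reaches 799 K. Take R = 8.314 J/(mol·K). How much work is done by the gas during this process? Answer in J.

204 J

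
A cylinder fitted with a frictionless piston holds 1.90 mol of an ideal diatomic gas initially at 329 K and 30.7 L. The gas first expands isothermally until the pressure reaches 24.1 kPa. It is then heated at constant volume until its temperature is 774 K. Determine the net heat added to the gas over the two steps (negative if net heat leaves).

27700 J

P₁ = nRT₁/V₁ = 1.90×8.314×329/30.7 = 169 kPa.
Step 1 — Isothermal: T stays 329 K; PV = const ⇒ V₂ = 216 L, P₂ = 24.1 kPa.
ΔU = 0 (ideal gas, T constant).
W = nRT ln(V₂/V₁) = 1.90×8.314×329×ln(7.02) = 10100 J.
Q = ΔU + W = 10100 J.
State after step 1: P = 24.1 kPa, V = 216 L, T = 329 K.
Step 2 — Isochoric: V stays 216 L; P/T = const ⇒ T₂ = 774 K, P₂ = 56.7 kPa.
W = 0 (no volume change).
ΔU = nCvΔT = 1.90×20.8×(774−329) = 17600 J.
Q = ΔU = 17600 J.
Net over both steps: W = 10100 J, Q = 27700 J, ΔU = 17600 J.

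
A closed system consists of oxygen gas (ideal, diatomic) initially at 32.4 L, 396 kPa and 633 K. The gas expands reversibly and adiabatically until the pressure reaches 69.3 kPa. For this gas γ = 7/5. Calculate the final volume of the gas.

113 L

Adiabatic: T₂/T₁ = (P₂/P₁)^((γ−1)/γ) ⇒ T₂ = 633×(0.175)^0.286 = 385 K; V₂ = 113 L.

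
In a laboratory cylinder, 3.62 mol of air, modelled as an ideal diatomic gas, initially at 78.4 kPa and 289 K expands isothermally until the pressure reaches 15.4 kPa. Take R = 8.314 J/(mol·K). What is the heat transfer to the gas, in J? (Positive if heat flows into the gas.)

14200 J

V₁ = nRT₁/P₁ = 3.62×8.314×289/78.4 = 111 L.
Isothermal: T stays 289 K; PV = const ⇒ V₂ = 565 L, P₂ = 15.4 kPa.
ΔU = 0 (ideal gas, T constant).
W = nRT ln(V₂/V₁) = 3.62×8.314×289×ln(5.09) = 14200 J.
Q = ΔU + W = 14200 J.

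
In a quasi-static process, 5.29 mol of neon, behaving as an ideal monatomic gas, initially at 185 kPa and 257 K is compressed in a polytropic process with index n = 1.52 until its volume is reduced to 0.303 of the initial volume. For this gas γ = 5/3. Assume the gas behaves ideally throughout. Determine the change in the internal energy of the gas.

14600 J

V₁ = nRT₁/P₁ = 5.29×8.314×257/185 = 61.1 L.
Polytropic n=1.52: T₂ = T₁(V₁/V₂)^(n−1) = 257×(3.30)^0.52 = 478 K; P₂ = P₁(V₁/V₂)^n = 1140 kPa.
For an ideal gas ΔU = nCvΔT with Cv = (3/2)R = 12.5 J/(mol·K).
ΔU = 5.29×12.5×(478−257) = 14600 J.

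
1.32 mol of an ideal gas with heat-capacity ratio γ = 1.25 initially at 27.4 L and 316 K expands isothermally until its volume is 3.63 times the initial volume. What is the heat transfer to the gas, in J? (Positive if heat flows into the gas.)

P₁ = nRT₁/V₁ = 1.32×8.314×316/27.4 = 127 kPa.
Isothermal: T stays 316 K; PV = const ⇒ V₂ = 99.5 L, P₂ = 34.9 kPa.
ΔU = 0 (ideal gas, T constant).
W = nRT ln(V₂/V₁) = 1.32×8.314×316×ln(3.63) = 4470 J.
Q = ΔU + W = 4470 J.

4470 J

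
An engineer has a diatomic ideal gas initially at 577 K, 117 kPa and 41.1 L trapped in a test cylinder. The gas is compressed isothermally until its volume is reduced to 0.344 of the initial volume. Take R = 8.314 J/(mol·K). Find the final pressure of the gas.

Isothermal: T stays 577 K; PV = const ⇒ V₂ = 14.1 L, P₂ = 340 kPa.

340 kPa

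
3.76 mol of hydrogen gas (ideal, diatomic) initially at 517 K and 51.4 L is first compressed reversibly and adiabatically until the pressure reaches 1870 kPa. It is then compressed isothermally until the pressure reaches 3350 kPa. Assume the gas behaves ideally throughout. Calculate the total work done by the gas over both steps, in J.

-42500 J

P₁ = nRT₁/V₁ = 3.76×8.314×517/51.4 = 314 kPa.
Step 1 — Adiabatic: T₂/T₁ = (P₂/P₁)^((γ−1)/γ) ⇒ T₂ = 517×(5.95)^0.286 = 860 K; V₂ = 14.4 L.
ΔU = nCvΔT = 3.76×20.8×(860−517) = 26800 J.
Q = 0 for an adiabatic process, so W = −ΔU = -26800 J.
State after step 1: P = 1870 kPa, V = 14.4 L, T = 860 K.
Step 2 — Isothermal: T stays 860 K; PV = const ⇒ V₂ = 8.03 L, P₂ = 3350 kPa.
ΔU = 0 (ideal gas, T constant).
W = nRT ln(V₂/V₁) = 3.76×8.314×860×ln(0.558) = -15700 J.
Q = ΔU + W = -15700 J.
Net over both steps: W = -42500 J, Q = -15700 J, ΔU = 26800 J.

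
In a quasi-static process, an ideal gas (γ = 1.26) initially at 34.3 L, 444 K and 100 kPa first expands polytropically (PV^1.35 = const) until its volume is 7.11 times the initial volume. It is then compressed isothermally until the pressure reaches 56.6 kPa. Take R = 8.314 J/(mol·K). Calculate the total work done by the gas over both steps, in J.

1280 J

n = P₁V₁/(RT₁) = 100×34.3/(8.314×444) = 0.929 mol.
Step 1 — Polytropic n=1.35: T₂ = T₁(V₁/V₂)^(n−1) = 444×(0.141)^0.35 = 223 K; P₂ = P₁(V₁/V₂)^n = 7.08 kPa.
W = (P₁V₁−P₂V₂)/(n−1) = (100×34.3−7.08×244)/0.35 = 4870 J.
ΔU = nCvΔT = 0.929×32.0×(223−444) = -6550 J.
Q = ΔU + W = -1680 J.
State after step 1: P = 7.08 kPa, V = 244 L, T = 223 K.
Step 2 — Isothermal: T stays 223 K; PV = const ⇒ V₂ = 30.5 L, P₂ = 56.6 kPa.
ΔU = 0 (ideal gas, T constant).
W = nRT ln(V₂/V₁) = 0.929×8.314×223×ln(0.125) = -3590 J.
Q = ΔU + W = -3590 J.
Net over both steps: W = 1280 J, Q = -5270 J, ΔU = -6550 J.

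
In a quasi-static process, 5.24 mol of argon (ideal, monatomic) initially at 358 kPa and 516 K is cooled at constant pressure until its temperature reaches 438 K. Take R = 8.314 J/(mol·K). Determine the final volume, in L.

53.3 L

V₁ = nRT₁/P₁ = 5.24×8.314×516/358 = 62.8 L.
Isobaric: P stays 358 kPa; V/T = const ⇒ T₂ = 438 K, V₂ = 53.3 L.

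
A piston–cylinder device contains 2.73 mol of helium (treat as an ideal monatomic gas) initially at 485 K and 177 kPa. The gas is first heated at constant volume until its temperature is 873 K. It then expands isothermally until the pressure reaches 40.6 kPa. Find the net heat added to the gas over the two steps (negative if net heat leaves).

V₁ = nRT₁/P₁ = 2.73×8.314×485/177 = 62.2 L.
Step 1 — Isochoric: V stays 62.2 L; P/T = const ⇒ T₂ = 873 K, P₂ = 319 kPa.
W = 0 (no volume change).
ΔU = nCvΔT = 2.73×12.5×(873−485) = 13200 J.
Q = ΔU = 13200 J.
State after step 1: P = 319 kPa, V = 62.2 L, T = 873 K.
Step 2 — Isothermal: T stays 873 K; PV = const ⇒ V₂ = 488 L, P₂ = 40.6 kPa.
ΔU = 0 (ideal gas, T constant).
W = nRT ln(V₂/V₁) = 2.73×8.314×873×ln(7.85) = 40800 J.
Q = ΔU + W = 40800 J.
Net over both steps: W = 40800 J, Q = 54000 J, ΔU = 13200 J.

54000 J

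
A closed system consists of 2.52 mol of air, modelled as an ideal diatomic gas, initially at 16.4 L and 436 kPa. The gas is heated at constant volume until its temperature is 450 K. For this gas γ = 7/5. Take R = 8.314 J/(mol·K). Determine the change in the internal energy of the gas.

T₁ = P₁V₁/(nR) = 436×16.4/(2.52×8.314) = 341 K.
Isochoric: V stays 16.4 L; P/T = const ⇒ T₂ = 450 K, P₂ = 575 kPa.
For an ideal gas ΔU = nCvΔT with Cv = (5/2)R = 20.8 J/(mol·K).
ΔU = 2.52×20.8×(450−341) = 5690 J.

5690 J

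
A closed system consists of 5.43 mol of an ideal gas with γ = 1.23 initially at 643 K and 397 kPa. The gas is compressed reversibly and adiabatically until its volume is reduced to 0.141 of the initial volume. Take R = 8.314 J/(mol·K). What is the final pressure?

V₁ = nRT₁/P₁ = 5.43×8.314×643/397 = 73.1 L.
Adiabatic: TV^(γ−1) = const ⇒ T₂ = 643×(7.09)^0.230 = 1010 K; PV^γ = const ⇒ P₂ = 4420 kPa.

4420 kPa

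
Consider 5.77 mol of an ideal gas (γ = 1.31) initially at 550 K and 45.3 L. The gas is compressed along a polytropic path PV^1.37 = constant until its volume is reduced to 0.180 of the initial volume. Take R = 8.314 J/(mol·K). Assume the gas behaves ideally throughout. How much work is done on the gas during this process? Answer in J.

63200 J

P₁ = nRT₁/V₁ = 5.77×8.314×550/45.3 = 582 kPa.
Polytropic n=1.37: T₂ = T₁(V₁/V₂)^(n−1) = 550×(5.56)^0.37 = 1040 K; P₂ = P₁(V₁/V₂)^n = 6100 kPa.
W = (P₁V₁−P₂V₂)/(n−1) = (582×45.3−6100×8.15)/0.37 = -63200 J.
Work done on the gas = −W_by = 63200 J.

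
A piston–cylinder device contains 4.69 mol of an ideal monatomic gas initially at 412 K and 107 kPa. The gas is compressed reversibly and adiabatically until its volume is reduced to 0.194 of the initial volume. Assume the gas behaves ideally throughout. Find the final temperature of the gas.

V₁ = nRT₁/P₁ = 4.69×8.314×412/107 = 150 L.
Adiabatic: TV^(γ−1) = const ⇒ T₂ = 412×(5.15)^0.667 = 1230 K; PV^γ = const ⇒ P₂ = 1650 kPa.

1230 K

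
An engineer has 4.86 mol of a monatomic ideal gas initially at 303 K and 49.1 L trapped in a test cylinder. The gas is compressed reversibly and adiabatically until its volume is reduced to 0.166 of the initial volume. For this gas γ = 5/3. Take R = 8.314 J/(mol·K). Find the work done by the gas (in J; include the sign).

-42400 J

P₁ = nRT₁/V₁ = 4.86×8.314×303/49.1 = 249 kPa.
Adiabatic: TV^(γ−1) = const ⇒ T₂ = 303×(6.02)^0.667 = 1000 K; PV^γ = const ⇒ P₂ = 4970 kPa.
ΔU = nCvΔT = 4.86×12.5×(1000−303) = 42400 J.
Q = 0 for an adiabatic process, so W = −ΔU = -42400 J.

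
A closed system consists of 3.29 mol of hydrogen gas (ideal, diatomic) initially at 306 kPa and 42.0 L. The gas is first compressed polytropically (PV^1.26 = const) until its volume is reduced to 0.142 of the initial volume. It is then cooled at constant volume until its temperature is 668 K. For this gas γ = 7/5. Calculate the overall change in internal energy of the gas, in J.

T₁ = P₁V₁/(nR) = 306×42.0/(3.29×8.314) = 470 K.
Step 1 — Polytropic n=1.26: T₂ = T₁(V₁/V₂)^(n−1) = 470×(7.04)^0.26 = 780 K; P₂ = P₁(V₁/V₂)^n = 3580 kPa.
W = (P₁V₁−P₂V₂)/(n−1) = (306×42.0−3580×5.96)/0.26 = -32700 J.
ΔU = nCvΔT = 3.29×20.8×(780−470) = 21200 J.
Q = ΔU + W = -11400 J.
State after step 1: P = 3580 kPa, V = 5.96 L, T = 780 K.
Step 2 — Isochoric: V stays 5.96 L; P/T = const ⇒ T₂ = 668 K, P₂ = 3060 kPa.
W = 0 (no volume change).
ΔU = nCvΔT = 3.29×20.8×(668−780) = -7690 J.
Q = ΔU = -7690 J.
Net over both steps: W = -32700 J, Q = -19100 J, ΔU = 13500 J.

13500 J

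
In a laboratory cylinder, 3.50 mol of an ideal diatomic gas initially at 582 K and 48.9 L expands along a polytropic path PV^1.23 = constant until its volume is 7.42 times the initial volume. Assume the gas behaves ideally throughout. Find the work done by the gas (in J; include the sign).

27200 J

P₁ = nRT₁/V₁ = 3.50×8.314×582/48.9 = 346 kPa.
Polytropic n=1.23: T₂ = T₁(V₁/V₂)^(n−1) = 582×(0.135)^0.23 = 367 K; P₂ = P₁(V₁/V₂)^n = 29.4 kPa.
W = (P₁V₁−P₂V₂)/(n−1) = (346×48.9−29.4×363)/0.23 = 27200 J.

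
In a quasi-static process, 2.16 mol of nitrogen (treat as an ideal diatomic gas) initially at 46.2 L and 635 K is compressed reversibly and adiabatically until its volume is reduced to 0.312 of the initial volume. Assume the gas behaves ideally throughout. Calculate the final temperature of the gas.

1010 K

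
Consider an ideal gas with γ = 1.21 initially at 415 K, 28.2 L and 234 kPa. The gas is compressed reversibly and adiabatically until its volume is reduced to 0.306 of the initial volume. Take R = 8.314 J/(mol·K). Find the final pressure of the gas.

981 kPa

Adiabatic: TV^(γ−1) = const ⇒ T₂ = 415×(3.27)^0.210 = 532 K; PV^γ = const ⇒ P₂ = 981 kPa.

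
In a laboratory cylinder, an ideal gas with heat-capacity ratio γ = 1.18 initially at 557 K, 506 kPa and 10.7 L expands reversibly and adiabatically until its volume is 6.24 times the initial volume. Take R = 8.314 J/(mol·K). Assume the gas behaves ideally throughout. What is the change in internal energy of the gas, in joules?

n = P₁V₁/(RT₁) = 506×10.7/(8.314×557) = 1.17 mol.
Adiabatic: TV^(γ−1) = const ⇒ T₂ = 557×(0.160)^0.180 = 401 K; PV^γ = const ⇒ P₂ = 58.3 kPa.
For an ideal gas ΔU = nCvΔT with Cv = R/(γ−1) = 46.2 J/(mol·K).
ΔU = 1.17×46.2×(401−557) = -8450 J.

-8450 J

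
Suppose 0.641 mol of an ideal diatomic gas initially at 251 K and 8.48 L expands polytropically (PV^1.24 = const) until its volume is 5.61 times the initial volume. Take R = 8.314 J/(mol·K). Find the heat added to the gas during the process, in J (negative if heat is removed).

P₁ = nRT₁/V₁ = 0.641×8.314×251/8.48 = 158 kPa.
Polytropic n=1.24: T₂ = T₁(V₁/V₂)^(n−1) = 251×(0.178)^0.24 = 166 K; P₂ = P₁(V₁/V₂)^n = 18.6 kPa.
W = (P₁V₁−P₂V₂)/(n−1) = (158×8.48−18.6×47.6)/0.24 = 1890 J.
ΔU = nCvΔT = 0.641×20.8×(166−251) = -1130 J.
Q = ΔU + W = 756 J.

756 J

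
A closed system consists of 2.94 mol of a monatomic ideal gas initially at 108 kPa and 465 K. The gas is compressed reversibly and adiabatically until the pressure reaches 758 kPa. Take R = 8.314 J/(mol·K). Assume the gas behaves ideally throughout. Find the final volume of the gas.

V₁ = nRT₁/P₁ = 2.94×8.314×465/108 = 105 L.
Adiabatic: T₂/T₁ = (P₂/P₁)^((γ−1)/γ) ⇒ T₂ = 465×(7.02)^0.400 = 1010 K; V₂ = 32.7 L.

32.7 L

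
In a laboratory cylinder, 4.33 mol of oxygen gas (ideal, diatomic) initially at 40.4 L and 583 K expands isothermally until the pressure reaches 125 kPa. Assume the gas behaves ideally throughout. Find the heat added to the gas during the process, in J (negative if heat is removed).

P₁ = nRT₁/V₁ = 4.33×8.314×583/40.4 = 519 kPa.
Isothermal: T stays 583 K; PV = const ⇒ V₂ = 168 L, P₂ = 125 kPa.
ΔU = 0 (ideal gas, T constant).
W = nRT ln(V₂/V₁) = 4.33×8.314×583×ln(4.16) = 29900 J.
Q = ΔU + W = 29900 J.

29900 J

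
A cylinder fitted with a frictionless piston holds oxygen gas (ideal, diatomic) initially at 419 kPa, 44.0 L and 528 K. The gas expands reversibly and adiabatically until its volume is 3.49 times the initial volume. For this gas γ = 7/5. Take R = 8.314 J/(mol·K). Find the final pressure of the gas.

72.8 kPa

Adiabatic: TV^(γ−1) = const ⇒ T₂ = 528×(0.287)^0.400 = 320 K; PV^γ = const ⇒ P₂ = 72.8 kPa.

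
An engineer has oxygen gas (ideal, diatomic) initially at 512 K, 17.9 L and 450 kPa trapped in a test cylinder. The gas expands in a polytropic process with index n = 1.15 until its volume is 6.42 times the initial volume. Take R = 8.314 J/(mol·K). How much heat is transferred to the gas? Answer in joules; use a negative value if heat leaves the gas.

n = P₁V₁/(RT₁) = 450×17.9/(8.314×512) = 1.89 mol.
Polytropic n=1.15: T₂ = T₁(V₁/V₂)^(n−1) = 512×(0.156)^0.15 = 387 K; P₂ = P₁(V₁/V₂)^n = 53.0 kPa.
W = (P₁V₁−P₂V₂)/(n−1) = (450×17.9−53.0×115)/0.15 = 13100 J.
ΔU = nCvΔT = 1.89×20.8×(387−512) = -4900 J.
Q = ΔU + W = 8170 J.

8170 J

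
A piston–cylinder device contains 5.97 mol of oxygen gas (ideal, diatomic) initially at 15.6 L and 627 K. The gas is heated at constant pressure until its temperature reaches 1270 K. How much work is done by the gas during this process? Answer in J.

P₁ = nRT₁/V₁ = 5.97×8.314×627/15.6 = 1990 kPa.
Isobaric: P stays 1990 kPa; V/T = const ⇒ T₂ = 1270 K, V₂ = 31.6 L.
W = PΔV = 1990×(31.6−15.6) kPa·L = 31900 J.

31900 J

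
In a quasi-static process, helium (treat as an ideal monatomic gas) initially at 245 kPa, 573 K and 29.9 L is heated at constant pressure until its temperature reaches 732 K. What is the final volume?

38.2 L

Isobaric: P stays 245 kPa; V/T = const ⇒ T₂ = 732 K, V₂ = 38.2 L.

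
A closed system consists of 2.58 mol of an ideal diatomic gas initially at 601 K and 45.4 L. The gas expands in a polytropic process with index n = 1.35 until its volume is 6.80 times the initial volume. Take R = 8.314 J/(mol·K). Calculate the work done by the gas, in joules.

P₁ = nRT₁/V₁ = 2.58×8.314×601/45.4 = 284 kPa.
Polytropic n=1.35: T₂ = T₁(V₁/V₂)^(n−1) = 601×(0.147)^0.35 = 307 K; P₂ = P₁(V₁/V₂)^n = 21.3 kPa.
W = (P₁V₁−P₂V₂)/(n−1) = (284×45.4−21.3×309)/0.35 = 18000 J.

18000 J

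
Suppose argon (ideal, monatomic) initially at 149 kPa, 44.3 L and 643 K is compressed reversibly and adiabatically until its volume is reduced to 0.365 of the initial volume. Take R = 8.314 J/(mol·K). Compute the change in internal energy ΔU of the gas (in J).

9480 J

n = P₁V₁/(RT₁) = 149×44.3/(8.314×643) = 1.23 mol.
Adiabatic: TV^(γ−1) = const ⇒ T₂ = 643×(2.74)^0.667 = 1260 K; PV^γ = const ⇒ P₂ = 799 kPa.
For an ideal gas ΔU = nCvΔT with Cv = (3/2)R = 12.5 J/(mol·K).
ΔU = 1.23×12.5×(1260−643) = 9480 J.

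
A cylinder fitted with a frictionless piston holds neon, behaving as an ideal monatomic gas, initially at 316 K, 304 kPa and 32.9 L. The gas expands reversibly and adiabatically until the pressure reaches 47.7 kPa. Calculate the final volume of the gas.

100 L

Adiabatic: T₂/T₁ = (P₂/P₁)^((γ−1)/γ) ⇒ T₂ = 316×(0.157)^0.400 = 151 K; V₂ = 100 L.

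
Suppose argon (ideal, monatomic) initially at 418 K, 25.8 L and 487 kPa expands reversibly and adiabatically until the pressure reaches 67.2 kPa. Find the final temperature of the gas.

Adiabatic: T₂/T₁ = (P₂/P₁)^((γ−1)/γ) ⇒ T₂ = 418×(0.138)^0.400 = 189 K; V₂ = 84.7 L.

189 K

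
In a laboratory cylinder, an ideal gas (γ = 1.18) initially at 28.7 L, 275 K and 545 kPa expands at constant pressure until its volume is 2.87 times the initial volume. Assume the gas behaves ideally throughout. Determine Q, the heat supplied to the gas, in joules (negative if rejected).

192000 J

n = P₁V₁/(RT₁) = 545×28.7/(8.314×275) = 6.84 mol.
Isobaric: P stays 545 kPa; V/T = const ⇒ T₂ = 789 K, V₂ = 82.4 L.
W = PΔV = 545×(82.4−28.7) kPa·L = 29200 J.
ΔU = nCvΔT = 6.84×46.2×(789−275) = 162000 J.
Q = ΔU + W = nCpΔT = 192000 J.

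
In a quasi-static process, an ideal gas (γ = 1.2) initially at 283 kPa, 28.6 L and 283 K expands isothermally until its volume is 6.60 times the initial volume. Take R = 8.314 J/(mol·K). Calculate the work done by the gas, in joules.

n = P₁V₁/(RT₁) = 283×28.6/(8.314×283) = 3.44 mol.
Isothermal: T stays 283 K; PV = const ⇒ V₂ = 189 L, P₂ = 42.9 kPa.
W = nRT ln(V₂/V₁) = 3.44×8.314×283×ln(6.60) = 15300 J.

15300 J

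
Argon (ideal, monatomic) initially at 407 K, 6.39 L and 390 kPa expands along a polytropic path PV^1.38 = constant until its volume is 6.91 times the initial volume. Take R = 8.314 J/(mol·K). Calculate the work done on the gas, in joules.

-3410 J

n = P₁V₁/(RT₁) = 390×6.39/(8.314×407) = 0.736 mol.
Polytropic n=1.38: T₂ = T₁(V₁/V₂)^(n−1) = 407×(0.145)^0.38 = 195 K; P₂ = P₁(V₁/V₂)^n = 27.1 kPa.
W = (P₁V₁−P₂V₂)/(n−1) = (390×6.39−27.1×44.2)/0.38 = 3410 J.
Work done on the gas = −W_by = -3410 J.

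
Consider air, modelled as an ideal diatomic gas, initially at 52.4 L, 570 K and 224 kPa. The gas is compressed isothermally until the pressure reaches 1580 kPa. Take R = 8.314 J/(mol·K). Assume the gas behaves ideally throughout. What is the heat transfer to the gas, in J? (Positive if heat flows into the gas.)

n = P₁V₁/(RT₁) = 224×52.4/(8.314×570) = 2.48 mol.
Isothermal: T stays 570 K; PV = const ⇒ V₂ = 7.43 L, P₂ = 1580 kPa.
ΔU = 0 (ideal gas, T constant).
W = nRT ln(V₂/V₁) = 2.48×8.314×570×ln(0.142) = -22900 J.
Q = ΔU + W = -22900 J.

-22900 J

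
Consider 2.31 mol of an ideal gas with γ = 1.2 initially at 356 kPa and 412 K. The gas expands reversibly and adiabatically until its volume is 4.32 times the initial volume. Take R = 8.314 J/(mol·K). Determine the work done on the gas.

V₁ = nRT₁/P₁ = 2.31×8.314×412/356 = 22.2 L.
Adiabatic: TV^(γ−1) = const ⇒ T₂ = 412×(0.231)^0.200 = 307 K; PV^γ = const ⇒ P₂ = 61.5 kPa.
ΔU = nCvΔT = 2.31×41.6×(307−412) = -10000 J.
Q = 0 for an adiabatic process, so W = −ΔU = 10000 J.
Work done on the gas = −W_by = -10000 J.

-10000 J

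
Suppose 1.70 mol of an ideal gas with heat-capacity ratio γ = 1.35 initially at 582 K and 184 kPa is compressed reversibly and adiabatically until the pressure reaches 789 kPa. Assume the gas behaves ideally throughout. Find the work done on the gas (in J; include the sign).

10800 J

V₁ = nRT₁/P₁ = 1.70×8.314×582/184 = 44.7 L.
Adiabatic: T₂/T₁ = (P₂/P₁)^((γ−1)/γ) ⇒ T₂ = 582×(4.29)^0.259 = 849 K; V₂ = 15.2 L.
ΔU = nCvΔT = 1.70×23.8×(849−582) = 10800 J.
Q = 0 for an adiabatic process, so W = −ΔU = -10800 J.
Work done on the gas = −W_by = 10800 J.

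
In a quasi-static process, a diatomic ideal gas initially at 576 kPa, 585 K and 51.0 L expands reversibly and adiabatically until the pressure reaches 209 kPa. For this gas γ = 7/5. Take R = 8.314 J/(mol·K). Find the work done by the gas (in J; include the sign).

n = P₁V₁/(RT₁) = 576×51.0/(8.314×585) = 6.04 mol.
Adiabatic: T₂/T₁ = (P₂/P₁)^((γ−1)/γ) ⇒ T₂ = 585×(0.363)^0.286 = 438 K; V₂ = 105 L.
ΔU = nCvΔT = 6.04×20.8×(438−585) = -18500 J.
Q = 0 for an adiabatic process, so W = −ΔU = 18500 J.

18500 J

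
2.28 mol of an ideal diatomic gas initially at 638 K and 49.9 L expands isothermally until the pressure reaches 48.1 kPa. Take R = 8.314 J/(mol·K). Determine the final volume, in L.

251 L

P₁ = nRT₁/V₁ = 2.28×8.314×638/49.9 = 242 kPa.
Isothermal: T stays 638 K; PV = const ⇒ V₂ = 251 L, P₂ = 48.1 kPa.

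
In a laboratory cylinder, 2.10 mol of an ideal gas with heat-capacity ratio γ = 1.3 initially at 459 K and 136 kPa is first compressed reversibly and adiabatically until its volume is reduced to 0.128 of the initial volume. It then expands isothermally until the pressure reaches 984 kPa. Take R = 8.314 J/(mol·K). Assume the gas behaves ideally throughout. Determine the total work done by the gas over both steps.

-12500 J

V₁ = nRT₁/P₁ = 2.10×8.314×459/136 = 58.9 L.
Step 1 — Adiabatic: TV^(γ−1) = const ⇒ T₂ = 459×(7.81)^0.300 = 850 K; PV^γ = const ⇒ P₂ = 1970 kPa.
ΔU = nCvΔT = 2.10×27.7×(850−459) = 22800 J.
Q = 0 for an adiabatic process, so W = −ΔU = -22800 J.
State after step 1: P = 1970 kPa, V = 7.54 L, T = 850 K.
Step 2 — Isothermal: T stays 850 K; PV = const ⇒ V₂ = 15.1 L, P₂ = 984 kPa.
ΔU = 0 (ideal gas, T constant).
W = nRT ln(V₂/V₁) = 2.10×8.314×850×ln(2.00) = 10300 J.
Q = ΔU + W = 10300 J.
Net over both steps: W = -12500 J, Q = 10300 J, ΔU = 22800 J.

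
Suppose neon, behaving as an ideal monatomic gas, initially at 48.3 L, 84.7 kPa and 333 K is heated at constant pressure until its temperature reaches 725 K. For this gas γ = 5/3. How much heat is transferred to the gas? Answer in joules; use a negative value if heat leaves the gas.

12000 J

n = P₁V₁/(RT₁) = 84.7×48.3/(8.314×333) = 1.48 mol.
Isobaric: P stays 84.7 kPa; V/T = const ⇒ T₂ = 725 K, V₂ = 105 L.
W = PΔV = 84.7×(105−48.3) kPa·L = 4820 J.
ΔU = nCvΔT = 1.48×12.5×(725−333) = 7220 J.
Q = ΔU + W = nCpΔT = 12000 J.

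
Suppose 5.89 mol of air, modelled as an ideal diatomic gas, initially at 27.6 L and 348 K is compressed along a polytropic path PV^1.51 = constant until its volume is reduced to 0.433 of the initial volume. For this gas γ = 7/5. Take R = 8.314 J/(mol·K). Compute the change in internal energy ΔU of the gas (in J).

P₁ = nRT₁/V₁ = 5.89×8.314×348/27.6 = 617 kPa.
Polytropic n=1.51: T₂ = T₁(V₁/V₂)^(n−1) = 348×(2.31)^0.51 = 533 K; P₂ = P₁(V₁/V₂)^n = 2190 kPa.
For an ideal gas ΔU = nCvΔT with Cv = (5/2)R = 20.8 J/(mol·K).
ΔU = 5.89×20.8×(533−348) = 22700 J.

22700 J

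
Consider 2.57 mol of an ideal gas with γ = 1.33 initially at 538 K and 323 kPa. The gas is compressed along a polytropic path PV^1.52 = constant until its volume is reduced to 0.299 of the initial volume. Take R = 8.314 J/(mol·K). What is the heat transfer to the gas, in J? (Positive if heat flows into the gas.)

V₁ = nRT₁/P₁ = 2.57×8.314×538/323 = 35.6 L.
Polytropic n=1.52: T₂ = T₁(V₁/V₂)^(n−1) = 538×(3.34)^0.52 = 1010 K; P₂ = P₁(V₁/V₂)^n = 2020 kPa.
W = (P₁V₁−P₂V₂)/(n−1) = (323×35.6−2020×10.6)/0.52 = -19300 J.
ΔU = nCvΔT = 2.57×25.2×(1010−538) = 30400 J.
Q = ΔU + W = 11100 J.

11100 J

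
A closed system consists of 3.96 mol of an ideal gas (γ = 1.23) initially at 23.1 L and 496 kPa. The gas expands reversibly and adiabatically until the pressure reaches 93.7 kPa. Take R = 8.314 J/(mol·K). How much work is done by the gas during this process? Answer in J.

13300 J

T₁ = P₁V₁/(nR) = 496×23.1/(3.96×8.314) = 348 K.
Adiabatic: T₂/T₁ = (P₂/P₁)^((γ−1)/γ) ⇒ T₂ = 348×(0.189)^0.187 = 255 K; V₂ = 89.5 L.
ΔU = nCvΔT = 3.96×36.1×(255−348) = -13300 J.
Q = 0 for an adiabatic process, so W = −ΔU = 13300 J.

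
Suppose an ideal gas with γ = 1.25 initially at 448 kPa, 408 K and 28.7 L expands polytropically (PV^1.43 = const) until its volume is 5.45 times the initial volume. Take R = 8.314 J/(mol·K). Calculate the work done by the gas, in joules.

15500 J

n = P₁V₁/(RT₁) = 448×28.7/(8.314×408) = 3.79 mol.
Polytropic n=1.43: T₂ = T₁(V₁/V₂)^(n−1) = 408×(0.183)^0.43 = 197 K; P₂ = P₁(V₁/V₂)^n = 39.6 kPa.
W = (P₁V₁−P₂V₂)/(n−1) = (448×28.7−39.6×156)/0.43 = 15500 J.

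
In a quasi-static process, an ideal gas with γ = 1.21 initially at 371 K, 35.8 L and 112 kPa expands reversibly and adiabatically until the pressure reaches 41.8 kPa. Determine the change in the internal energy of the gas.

-3000 J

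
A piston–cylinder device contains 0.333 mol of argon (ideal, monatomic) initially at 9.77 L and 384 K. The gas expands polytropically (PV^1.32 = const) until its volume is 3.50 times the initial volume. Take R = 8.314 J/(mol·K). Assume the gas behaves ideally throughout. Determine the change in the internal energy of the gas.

P₁ = nRT₁/V₁ = 0.333×8.314×384/9.77 = 109 kPa.
Polytropic n=1.32: T₂ = T₁(V₁/V₂)^(n−1) = 384×(0.286)^0.32 = 257 K; P₂ = P₁(V₁/V₂)^n = 20.8 kPa.
For an ideal gas ΔU = nCvΔT with Cv = (3/2)R = 12.5 J/(mol·K).
ΔU = 0.333×12.5×(257−384) = -527 J.

-527 J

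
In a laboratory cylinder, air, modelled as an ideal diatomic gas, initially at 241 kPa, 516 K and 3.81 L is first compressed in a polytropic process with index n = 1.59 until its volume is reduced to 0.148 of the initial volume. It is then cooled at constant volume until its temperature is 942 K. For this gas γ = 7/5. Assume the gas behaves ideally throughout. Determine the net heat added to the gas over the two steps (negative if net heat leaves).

n = P₁V₁/(RT₁) = 241×3.81/(8.314×516) = 0.214 mol.
Step 1 — Polytropic n=1.59: T₂ = T₁(V₁/V₂)^(n−1) = 516×(6.76)^0.59 = 1590 K; P₂ = P₁(V₁/V₂)^n = 5030 kPa.
W = (P₁V₁−P₂V₂)/(n−1) = (241×3.81−5030×0.564)/0.59 = -3250 J.
ΔU = nCvΔT = 0.214×20.8×(1590−516) = 4790 J.
Q = ΔU + W = 1540 J.
State after step 1: P = 5030 kPa, V = 0.564 L, T = 1590 K.
Step 2 — Isochoric: V stays 0.564 L; P/T = const ⇒ T₂ = 942 K, P₂ = 2970 kPa.
W = 0 (no volume change).
ΔU = nCvΔT = 0.214×20.8×(942−1590) = -2900 J.
Q = ΔU = -2900 J.
Net over both steps: W = -3250 J, Q = -1350 J, ΔU = 1900 J.

-1350 J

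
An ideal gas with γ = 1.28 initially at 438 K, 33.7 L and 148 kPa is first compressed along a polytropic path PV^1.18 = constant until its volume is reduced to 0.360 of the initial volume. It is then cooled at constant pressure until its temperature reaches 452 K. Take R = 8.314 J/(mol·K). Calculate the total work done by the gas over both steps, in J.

-6440 J

n = P₁V₁/(RT₁) = 148×33.7/(8.314×438) = 1.37 mol.
Step 1 — Polytropic n=1.18: T₂ = T₁(V₁/V₂)^(n−1) = 438×(2.78)^0.18 = 526 K; P₂ = P₁(V₁/V₂)^n = 494 kPa.
W = (P₁V₁−P₂V₂)/(n−1) = (148×33.7−494×12.1)/0.18 = -5590 J.
ΔU = nCvΔT = 1.37×29.7×(526−438) = 3600 J.
Q = ΔU + W = -2000 J.
State after step 1: P = 494 kPa, V = 12.1 L, T = 526 K.
Step 2 — Isobaric: P stays 494 kPa; V/T = const ⇒ T₂ = 452 K, V₂ = 10.4 L.
W = PΔV = 494×(10.4−12.1) kPa·L = -848 J.
ΔU = nCvΔT = 1.37×29.7×(452−526) = -3030 J.
Q = ΔU + W = nCpΔT = -3870 J.
Net over both steps: W = -6440 J, Q = -5870 J, ΔU = 569 J.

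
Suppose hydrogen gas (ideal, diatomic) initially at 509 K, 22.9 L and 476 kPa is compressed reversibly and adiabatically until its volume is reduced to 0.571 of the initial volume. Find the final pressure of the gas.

Adiabatic: TV^(γ−1) = const ⇒ T₂ = 509×(1.75)^0.400 = 637 K; PV^γ = const ⇒ P₂ = 1040 kPa.

1040 kPa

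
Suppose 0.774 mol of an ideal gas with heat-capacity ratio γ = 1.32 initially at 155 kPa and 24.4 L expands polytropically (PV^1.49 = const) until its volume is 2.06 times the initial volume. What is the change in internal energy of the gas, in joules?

-3520 J

T₁ = P₁V₁/(nR) = 155×24.4/(0.774×8.314) = 588 K.
Polytropic n=1.49: T₂ = T₁(V₁/V₂)^(n−1) = 588×(0.485)^0.49 = 412 K; P₂ = P₁(V₁/V₂)^n = 52.8 kPa.
For an ideal gas ΔU = nCvΔT with Cv = R/(γ−1) = 26.0 J/(mol·K).
ΔU = 0.774×26.0×(412−588) = -3520 J.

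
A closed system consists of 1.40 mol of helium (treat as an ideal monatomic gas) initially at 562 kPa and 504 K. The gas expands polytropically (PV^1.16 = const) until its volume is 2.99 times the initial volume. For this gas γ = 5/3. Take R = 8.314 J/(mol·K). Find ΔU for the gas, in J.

V₁ = nRT₁/P₁ = 1.40×8.314×504/562 = 10.4 L.
Polytropic n=1.16: T₂ = T₁(V₁/V₂)^(n−1) = 504×(0.334)^0.16 = 423 K; P₂ = P₁(V₁/V₂)^n = 158 kPa.
For an ideal gas ΔU = nCvΔT with Cv = (3/2)R = 12.5 J/(mol·K).
ΔU = 1.40×12.5×(423−504) = -1410 J.

-1410 J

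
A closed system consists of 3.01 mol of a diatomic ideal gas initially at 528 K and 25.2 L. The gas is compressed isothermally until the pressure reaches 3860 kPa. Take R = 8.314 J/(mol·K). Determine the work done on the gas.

26400 J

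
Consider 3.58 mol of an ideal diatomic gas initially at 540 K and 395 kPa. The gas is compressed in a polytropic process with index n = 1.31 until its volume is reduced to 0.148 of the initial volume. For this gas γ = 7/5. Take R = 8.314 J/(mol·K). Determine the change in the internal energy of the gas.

32500 J

V₁ = nRT₁/P₁ = 3.58×8.314×540/395 = 40.7 L.
Polytropic n=1.31: T₂ = T₁(V₁/V₂)^(n−1) = 540×(6.76)^0.31 = 976 K; P₂ = P₁(V₁/V₂)^n = 4830 kPa.
For an ideal gas ΔU = nCvΔT with Cv = (5/2)R = 20.8 J/(mol·K).
ΔU = 3.58×20.8×(976−540) = 32500 J.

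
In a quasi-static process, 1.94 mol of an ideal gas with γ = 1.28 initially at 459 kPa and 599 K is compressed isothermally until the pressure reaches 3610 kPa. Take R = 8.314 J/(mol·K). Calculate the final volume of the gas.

2.68 L

V₁ = nRT₁/P₁ = 1.94×8.314×599/459 = 21.0 L.
Isothermal: T stays 599 K; PV = const ⇒ V₂ = 2.68 L, P₂ = 3610 kPa.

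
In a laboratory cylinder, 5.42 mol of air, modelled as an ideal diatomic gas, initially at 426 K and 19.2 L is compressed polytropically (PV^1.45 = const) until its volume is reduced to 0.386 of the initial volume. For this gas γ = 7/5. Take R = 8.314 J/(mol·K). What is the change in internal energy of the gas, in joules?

25700 J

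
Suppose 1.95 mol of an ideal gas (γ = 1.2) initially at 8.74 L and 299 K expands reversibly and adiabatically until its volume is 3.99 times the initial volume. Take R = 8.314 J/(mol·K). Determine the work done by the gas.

5860 J

P₁ = nRT₁/V₁ = 1.95×8.314×299/8.74 = 555 kPa.
Adiabatic: TV^(γ−1) = const ⇒ T₂ = 299×(0.251)^0.200 = 227 K; PV^γ = const ⇒ P₂ = 105 kPa.
ΔU = nCvΔT = 1.95×41.6×(227−299) = -5860 J.
Q = 0 for an adiabatic process, so W = −ΔU = 5860 J.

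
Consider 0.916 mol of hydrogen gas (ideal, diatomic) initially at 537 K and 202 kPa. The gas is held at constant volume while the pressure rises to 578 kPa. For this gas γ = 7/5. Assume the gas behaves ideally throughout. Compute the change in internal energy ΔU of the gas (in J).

19000 J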